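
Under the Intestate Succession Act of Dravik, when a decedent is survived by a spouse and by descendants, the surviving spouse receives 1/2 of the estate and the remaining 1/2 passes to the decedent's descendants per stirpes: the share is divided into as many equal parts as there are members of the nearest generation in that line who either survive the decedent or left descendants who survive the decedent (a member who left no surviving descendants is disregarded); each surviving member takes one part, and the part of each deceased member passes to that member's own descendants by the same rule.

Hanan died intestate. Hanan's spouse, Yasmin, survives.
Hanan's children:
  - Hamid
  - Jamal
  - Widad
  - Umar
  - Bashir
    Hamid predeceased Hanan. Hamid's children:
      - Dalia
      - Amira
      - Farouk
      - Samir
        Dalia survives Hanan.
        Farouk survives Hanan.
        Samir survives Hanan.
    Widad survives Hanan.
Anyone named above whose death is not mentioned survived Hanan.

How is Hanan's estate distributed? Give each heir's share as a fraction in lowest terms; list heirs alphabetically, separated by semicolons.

Yasmin, as surviving spouse, takes 1/2.
The remaining 1/2 passes to Hanan's descendants per stirpes.
The 1/2 is divided into 5 equal shares of 1/10 among Hamid, Jamal, Widad, Umar, Bashir.
Hamid predeceased; the 1/10 allotted to Hamid's branch passes to Hamid's issue by representation.
The 1/10 is divided into 4 equal shares of 1/40 among Dalia, Amira, Farouk, Samir.
Dalia is living and takes 1/40.
Amira is living and takes 1/40.
Farouk is living and takes 1/40.
Samir is living and takes 1/40.
Jamal is living and takes 1/10.
Widad is living and takes 1/10.
Umar is living and takes 1/10.
Bashir is living and takes 1/10.

Amira 1/40; Bashir 1/10; Dalia 1/40; Farouk 1/40; Jamal 1/10; Samir 1/40; Umar 1/10; Widad 1/10; Yasmin 1/2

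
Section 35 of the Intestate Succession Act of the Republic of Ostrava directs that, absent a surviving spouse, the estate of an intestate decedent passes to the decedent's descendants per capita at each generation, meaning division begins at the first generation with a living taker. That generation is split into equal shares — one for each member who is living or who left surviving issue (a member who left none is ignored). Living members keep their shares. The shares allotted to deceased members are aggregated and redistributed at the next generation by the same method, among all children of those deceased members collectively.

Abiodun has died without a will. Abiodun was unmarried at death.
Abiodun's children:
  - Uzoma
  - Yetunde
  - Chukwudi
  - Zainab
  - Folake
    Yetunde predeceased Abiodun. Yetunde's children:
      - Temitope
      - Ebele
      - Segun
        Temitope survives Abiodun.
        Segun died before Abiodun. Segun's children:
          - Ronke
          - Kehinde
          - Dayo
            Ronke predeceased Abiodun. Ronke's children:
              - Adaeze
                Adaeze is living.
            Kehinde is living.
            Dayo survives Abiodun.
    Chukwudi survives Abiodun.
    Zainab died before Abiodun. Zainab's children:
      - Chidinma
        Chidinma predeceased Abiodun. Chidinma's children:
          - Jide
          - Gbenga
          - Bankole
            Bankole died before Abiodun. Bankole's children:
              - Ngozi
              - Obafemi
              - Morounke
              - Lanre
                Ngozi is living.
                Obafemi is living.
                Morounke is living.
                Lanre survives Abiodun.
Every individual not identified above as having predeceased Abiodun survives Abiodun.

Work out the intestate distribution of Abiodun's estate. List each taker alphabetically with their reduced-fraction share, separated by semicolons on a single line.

Adaeze 1/75; Chukwudi 1/5; Dayo 1/30; Ebele 1/10; Folake 1/5; Gbenga 1/30; Jide 1/30; Kehinde 1/30; Lanre 1/75; Morounke 1/75; Ngozi 1/75; Obafemi 1/75; Temitope 1/10; Uzoma 1/5

There is no surviving spouse, so the entire estate passes to Abiodun's descendants per capita at each generation.
At generation 1 (Uzoma, Yetunde, Chukwudi, Zainab, Folake) there are 5 shares of (1)/5 = 1/5 each.
Living: Uzoma, Chukwudi, and Folake — each takes 1/5.
Deceased: Yetunde and Zainab. Their combined 2/5 is pooled and carried to generation 2.
At generation 2 (Temitope, Ebele, Segun, Chidinma) there are 4 shares of (2/5)/4 = 1/10 each.
Living: Temitope and Ebele — each takes 1/10.
Deceased: Segun and Chidinma. Their combined 1/5 is pooled and carried to generation 3.
At generation 3 (Ronke, Kehinde, Dayo, Jide, Gbenga, Bankole) there are 6 shares of (1/5)/6 = 1/30 each.
Living: Kehinde, Dayo, Jide, and Gbenga — each takes 1/30.
Deceased: Ronke and Bankole. Their combined 1/15 is pooled and carried to generation 4.
At generation 4 (Adaeze, Ngozi, Obafemi, Morounke, Lanre) there are 5 shares of (1/15)/5 = 1/75 each.
Living: Adaeze, Ngozi, Obafemi, Morounke, and Lanre — each takes 1/75.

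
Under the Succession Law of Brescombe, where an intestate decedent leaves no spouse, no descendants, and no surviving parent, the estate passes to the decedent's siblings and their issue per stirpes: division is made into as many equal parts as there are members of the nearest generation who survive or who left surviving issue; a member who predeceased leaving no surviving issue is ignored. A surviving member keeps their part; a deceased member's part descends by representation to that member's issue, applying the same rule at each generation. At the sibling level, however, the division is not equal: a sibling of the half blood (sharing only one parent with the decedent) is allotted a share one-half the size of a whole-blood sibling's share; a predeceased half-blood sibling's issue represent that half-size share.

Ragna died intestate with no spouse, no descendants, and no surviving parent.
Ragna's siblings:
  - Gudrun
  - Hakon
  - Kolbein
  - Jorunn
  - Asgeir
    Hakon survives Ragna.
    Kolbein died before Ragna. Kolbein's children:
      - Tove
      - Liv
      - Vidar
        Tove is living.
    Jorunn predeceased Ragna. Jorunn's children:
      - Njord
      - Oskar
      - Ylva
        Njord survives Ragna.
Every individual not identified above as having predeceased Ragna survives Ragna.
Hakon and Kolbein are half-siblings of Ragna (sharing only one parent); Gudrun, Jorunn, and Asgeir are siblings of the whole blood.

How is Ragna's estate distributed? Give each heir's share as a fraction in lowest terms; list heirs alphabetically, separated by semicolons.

No spouse, descendants, or parent survives, so the estate passes to Ragna's siblings per stirpes.
Half-blood siblings count for one-half the weight of whole-blood siblings at the initial division.
Dividing 1 in proportion to weights (total weight 4): Gudrun (weight 1) → 1/4; Hakon (weight 1/2) → 1/8; Kolbein (weight 1/2) → 1/8; Jorunn (weight 1) → 1/4; Asgeir (weight 1) → 1/4.
Gudrun is living and takes 1/4.
Hakon is living and takes 1/8.
Kolbein predeceased; the 1/8 allotted to Kolbein's branch passes to Kolbein's issue by representation.
The 1/8 is divided into 3 equal shares of 1/24 among Tove, Liv, Vidar.
Tove is living and takes 1/24.
Liv is living and takes 1/24.
Vidar is living and takes 1/24.
Jorunn predeceased; the 1/4 allotted to Jorunn's branch passes to Jorunn's issue by representation.
The 1/4 is divided into 3 equal shares of 1/12 among Njord, Oskar, Ylva.
Njord is living and takes 1/12.
Oskar is living and takes 1/12.
Ylva is living and takes 1/12.
Asgeir is living and takes 1/4.

Asgeir 1/4; Gudrun 1/4; Hakon 1/8; Liv 1/24; Njord 1/12; Oskar 1/12; Tove 1/24; Vidar 1/24; Ylva 1/12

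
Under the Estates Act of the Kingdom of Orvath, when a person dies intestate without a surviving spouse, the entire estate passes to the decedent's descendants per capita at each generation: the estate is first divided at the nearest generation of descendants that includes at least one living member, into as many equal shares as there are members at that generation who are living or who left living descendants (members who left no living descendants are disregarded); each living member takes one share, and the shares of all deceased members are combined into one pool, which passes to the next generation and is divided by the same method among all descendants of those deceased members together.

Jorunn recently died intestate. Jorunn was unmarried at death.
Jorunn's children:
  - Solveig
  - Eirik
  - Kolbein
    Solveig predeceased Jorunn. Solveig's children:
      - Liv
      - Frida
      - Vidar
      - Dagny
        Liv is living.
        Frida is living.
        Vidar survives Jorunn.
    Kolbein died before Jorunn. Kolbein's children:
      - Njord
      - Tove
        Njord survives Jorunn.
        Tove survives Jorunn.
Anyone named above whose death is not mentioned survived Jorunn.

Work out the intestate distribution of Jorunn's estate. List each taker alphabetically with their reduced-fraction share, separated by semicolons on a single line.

Dagny 1/9; Eirik 1/3; Frida 1/9; Liv 1/9; Njord 1/9; Tove 1/9; Vidar 1/9

There is no surviving spouse, so the entire estate passes to Jorunn's descendants per capita at each generation.
At generation 1 (Solveig, Eirik, Kolbein) there are 3 shares of (1)/3 = 1/3 each.
Living: Eirik — each takes 1/3.
Deceased: Solveig and Kolbein. Their combined 2/3 is pooled and carried to generation 2.
At generation 2 (Liv, Frida, Vidar, Dagny, Njord, Tove) there are 6 shares of (2/3)/6 = 1/9 each.
Living: Liv, Frida, Vidar, Dagny, Njord, and Tove — each takes 1/9.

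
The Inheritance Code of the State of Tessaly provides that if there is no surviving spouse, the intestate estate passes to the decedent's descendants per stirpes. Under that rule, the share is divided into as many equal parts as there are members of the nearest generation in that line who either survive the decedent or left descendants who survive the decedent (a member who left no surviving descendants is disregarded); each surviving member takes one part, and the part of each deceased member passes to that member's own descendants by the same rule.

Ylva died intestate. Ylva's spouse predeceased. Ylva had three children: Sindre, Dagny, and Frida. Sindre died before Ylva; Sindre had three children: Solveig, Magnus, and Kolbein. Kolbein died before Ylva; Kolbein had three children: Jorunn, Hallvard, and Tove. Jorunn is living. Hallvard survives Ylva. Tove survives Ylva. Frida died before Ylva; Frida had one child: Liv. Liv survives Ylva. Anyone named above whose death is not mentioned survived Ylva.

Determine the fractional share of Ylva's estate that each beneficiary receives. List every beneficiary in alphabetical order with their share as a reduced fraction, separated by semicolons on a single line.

There is no surviving spouse, so the entire estate passes to Ylva's descendants per stirpes.
The estate is divided into 3 equal shares of 1/3 among Sindre, Dagny, Frida.
Sindre predeceased; the 1/3 allotted to Sindre's branch passes to Sindre's issue by representation.
The 1/3 is divided into 3 equal shares of 1/9 among Solveig, Magnus, Kolbein.
Solveig is living and takes 1/9.
Magnus is living and takes 1/9.
Kolbein predeceased; the 1/9 allotted to Kolbein's branch passes to Kolbein's issue by representation.
The 1/9 is divided into 3 equal shares of 1/27 among Jorunn, Hallvard, Tove.
Jorunn is living and takes 1/27.
Hallvard is living and takes 1/27.
Tove is living and takes 1/27.
Dagny is living and takes 1/3.
Frida predeceased; the 1/3 allotted to Frida's branch passes to Frida's issue by representation.
Liv is the sole taker at this level and receives the full 1/3.

Dagny 1/3; Hallvard 1/27; Jorunn 1/27; Liv 1/3; Magnus 1/9; Solveig 1/9; Tove 1/27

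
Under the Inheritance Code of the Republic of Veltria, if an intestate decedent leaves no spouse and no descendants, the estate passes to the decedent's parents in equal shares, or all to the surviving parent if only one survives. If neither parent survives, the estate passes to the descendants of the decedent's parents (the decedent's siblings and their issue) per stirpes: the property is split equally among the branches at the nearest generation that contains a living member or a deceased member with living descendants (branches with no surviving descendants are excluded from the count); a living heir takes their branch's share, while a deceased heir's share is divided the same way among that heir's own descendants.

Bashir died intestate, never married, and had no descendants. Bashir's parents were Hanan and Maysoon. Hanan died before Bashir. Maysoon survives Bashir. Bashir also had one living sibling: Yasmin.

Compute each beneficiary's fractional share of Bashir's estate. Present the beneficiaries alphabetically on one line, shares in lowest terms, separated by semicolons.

Only one parent, Maysoon, survives, so Maysoon takes the entire estate. The siblings take nothing because a surviving parent has priority.

Maysoon 1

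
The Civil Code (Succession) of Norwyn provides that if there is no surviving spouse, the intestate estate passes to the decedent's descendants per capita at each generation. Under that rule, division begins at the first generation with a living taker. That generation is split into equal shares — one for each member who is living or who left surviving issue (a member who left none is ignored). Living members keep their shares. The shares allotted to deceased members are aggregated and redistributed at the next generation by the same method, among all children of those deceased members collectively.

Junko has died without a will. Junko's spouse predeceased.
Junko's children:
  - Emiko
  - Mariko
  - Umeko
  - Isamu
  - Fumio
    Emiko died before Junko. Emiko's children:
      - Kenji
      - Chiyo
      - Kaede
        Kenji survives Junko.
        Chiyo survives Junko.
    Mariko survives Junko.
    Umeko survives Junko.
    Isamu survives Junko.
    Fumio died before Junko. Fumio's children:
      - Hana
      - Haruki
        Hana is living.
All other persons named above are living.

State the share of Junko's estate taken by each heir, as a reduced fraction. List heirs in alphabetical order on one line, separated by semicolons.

There is no surviving spouse, so the entire estate passes to Junko's descendants per capita at each generation.
At generation 1 (Emiko, Mariko, Umeko, Isamu, Fumio) there are 5 shares of (1)/5 = 1/5 each.
Living: Mariko, Umeko, and Isamu — each takes 1/5.
Deceased: Emiko and Fumio. Their combined 2/5 is pooled and carried to generation 2.
At generation 2 (Kenji, Chiyo, Kaede, Hana, Haruki) there are 5 shares of (2/5)/5 = 2/25 each.
Living: Kenji, Chiyo, Kaede, Hana, and Haruki — each takes 2/25.

Chiyo 2/25; Hana 2/25; Haruki 2/25; Isamu 1/5; Kaede 2/25; Kenji 2/25; Mariko 1/5; Umeko 1/5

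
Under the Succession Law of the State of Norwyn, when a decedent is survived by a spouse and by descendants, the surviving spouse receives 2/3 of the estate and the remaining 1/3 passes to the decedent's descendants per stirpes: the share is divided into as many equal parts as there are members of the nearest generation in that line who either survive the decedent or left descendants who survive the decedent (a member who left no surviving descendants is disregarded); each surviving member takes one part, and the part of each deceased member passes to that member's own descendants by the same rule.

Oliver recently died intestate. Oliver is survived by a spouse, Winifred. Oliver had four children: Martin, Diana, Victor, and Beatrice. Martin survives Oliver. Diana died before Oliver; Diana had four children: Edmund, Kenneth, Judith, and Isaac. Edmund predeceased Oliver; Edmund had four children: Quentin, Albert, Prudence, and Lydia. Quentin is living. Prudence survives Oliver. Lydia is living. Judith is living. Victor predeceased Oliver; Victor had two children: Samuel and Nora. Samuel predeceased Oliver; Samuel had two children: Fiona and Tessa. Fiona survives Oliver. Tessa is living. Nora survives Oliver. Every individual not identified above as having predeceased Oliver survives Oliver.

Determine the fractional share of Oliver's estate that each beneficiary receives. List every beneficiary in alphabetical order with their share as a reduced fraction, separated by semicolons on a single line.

Winifred, as surviving spouse, takes 2/3.
The remaining 1/3 passes to Oliver's descendants per stirpes.
The 1/3 is divided into 4 equal shares of 1/12 among Martin, Diana, Victor, Beatrice.
Martin is living and takes 1/12.
Diana predeceased; the 1/12 allotted to Diana's branch passes to Diana's issue by representation.
The 1/12 is divided into 4 equal shares of 1/48 among Edmund, Kenneth, Judith, Isaac.
Edmund predeceased; the 1/48 allotted to Edmund's branch passes to Edmund's issue by representation.
The 1/48 is divided into 4 equal shares of 1/192 among Quentin, Albert, Prudence, Lydia.
Quentin is living and takes 1/192.
Albert is living and takes 1/192.
Prudence is living and takes 1/192.
Lydia is living and takes 1/192.
Kenneth is living and takes 1/48.
Judith is living and takes 1/48.
Isaac is living and takes 1/48.
Victor predeceased; the 1/12 allotted to Victor's branch passes to Victor's issue by representation.
The 1/12 is divided into 2 equal shares of 1/24 among Samuel, Nora.
Samuel predeceased; the 1/24 allotted to Samuel's branch passes to Samuel's issue by representation.
The 1/24 is divided into 2 equal shares of 1/48 among Fiona, Tessa.
Fiona is living and takes 1/48.
Tessa is living and takes 1/48.
Nora is living and takes 1/24.
Beatrice is living and takes 1/12.

Albert 1/192; Beatrice 1/12; Fiona 1/48; Isaac 1/48; Judith 1/48; Kenneth 1/48; Lydia 1/192; Martin 1/12; Nora 1/24; Prudence 1/192; Quentin 1/192; Tessa 1/48; Winifred 2/3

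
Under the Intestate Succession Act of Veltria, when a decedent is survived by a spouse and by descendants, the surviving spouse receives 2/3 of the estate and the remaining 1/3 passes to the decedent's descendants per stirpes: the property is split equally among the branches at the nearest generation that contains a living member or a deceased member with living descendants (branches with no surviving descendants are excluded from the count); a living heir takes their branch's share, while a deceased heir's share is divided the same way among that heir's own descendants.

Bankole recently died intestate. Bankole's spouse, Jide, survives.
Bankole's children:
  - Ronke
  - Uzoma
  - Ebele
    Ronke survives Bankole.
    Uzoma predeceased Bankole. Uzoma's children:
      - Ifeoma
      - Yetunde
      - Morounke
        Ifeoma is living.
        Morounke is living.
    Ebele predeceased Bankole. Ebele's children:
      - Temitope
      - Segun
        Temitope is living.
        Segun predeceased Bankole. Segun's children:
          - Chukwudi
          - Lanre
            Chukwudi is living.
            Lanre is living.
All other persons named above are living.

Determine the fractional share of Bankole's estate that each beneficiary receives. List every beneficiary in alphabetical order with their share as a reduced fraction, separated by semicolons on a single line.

Chukwudi 1/36; Ifeoma 1/27; Jide 2/3; Lanre 1/36; Morounke 1/27; Ronke 1/9; Temitope 1/18; Yetunde 1/27

Jide, as surviving spouse, takes 2/3.
The remaining 1/3 passes to Bankole's descendants per stirpes.
The 1/3 is divided into 3 equal shares of 1/9 among Ronke, Uzoma, Ebele.
Ronke is living and takes 1/9.
Uzoma predeceased; the 1/9 allotted to Uzoma's branch passes to Uzoma's issue by representation.
The 1/9 is divided into 3 equal shares of 1/27 among Ifeoma, Yetunde, Morounke.
Ifeoma is living and takes 1/27.
Yetunde is living and takes 1/27.
Morounke is living and takes 1/27.
Ebele predeceased; the 1/9 allotted to Ebele's branch passes to Ebele's issue by representation.
The 1/9 is divided into 2 equal shares of 1/18 among Temitope, Segun.
Temitope is living and takes 1/18.
Segun predeceased; the 1/18 allotted to Segun's branch passes to Segun's issue by representation.
The 1/18 is divided into 2 equal shares of 1/36 among Chukwudi, Lanre.
Chukwudi is living and takes 1/36.
Lanre is living and takes 1/36.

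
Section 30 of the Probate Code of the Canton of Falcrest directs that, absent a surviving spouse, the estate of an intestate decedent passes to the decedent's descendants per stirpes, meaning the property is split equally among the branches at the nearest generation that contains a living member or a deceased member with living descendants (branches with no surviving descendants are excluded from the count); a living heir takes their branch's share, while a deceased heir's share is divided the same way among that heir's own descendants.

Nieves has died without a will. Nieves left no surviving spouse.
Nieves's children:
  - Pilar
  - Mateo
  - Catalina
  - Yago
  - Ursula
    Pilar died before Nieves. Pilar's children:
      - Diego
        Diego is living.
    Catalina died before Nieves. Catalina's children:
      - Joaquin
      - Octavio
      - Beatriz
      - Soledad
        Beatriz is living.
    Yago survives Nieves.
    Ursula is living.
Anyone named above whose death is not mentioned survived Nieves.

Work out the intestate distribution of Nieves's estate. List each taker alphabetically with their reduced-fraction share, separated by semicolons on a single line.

There is no surviving spouse, so the entire estate passes to Nieves's descendants per stirpes.
The estate is divided into 5 equal shares of 1/5 among Pilar, Mateo, Catalina, Yago, Ursula.
Pilar predeceased; the 1/5 allotted to Pilar's branch passes to Pilar's issue by representation.
Diego is the sole taker at this level and receives the full 1/5.
Mateo is living and takes 1/5.
Catalina predeceased; the 1/5 allotted to Catalina's branch passes to Catalina's issue by representation.
The 1/5 is divided into 4 equal shares of 1/20 among Joaquin, Octavio, Beatriz, Soledad.
Joaquin is living and takes 1/20.
Octavio is living and takes 1/20.
Beatriz is living and takes 1/20.
Soledad is living and takes 1/20.
Yago is living and takes 1/5.
Ursula is living and takes 1/5.

Beatriz 1/20; Diego 1/5; Joaquin 1/20; Mateo 1/5; Octavio 1/20; Soledad 1/20; Ursula 1/5; Yago 1/5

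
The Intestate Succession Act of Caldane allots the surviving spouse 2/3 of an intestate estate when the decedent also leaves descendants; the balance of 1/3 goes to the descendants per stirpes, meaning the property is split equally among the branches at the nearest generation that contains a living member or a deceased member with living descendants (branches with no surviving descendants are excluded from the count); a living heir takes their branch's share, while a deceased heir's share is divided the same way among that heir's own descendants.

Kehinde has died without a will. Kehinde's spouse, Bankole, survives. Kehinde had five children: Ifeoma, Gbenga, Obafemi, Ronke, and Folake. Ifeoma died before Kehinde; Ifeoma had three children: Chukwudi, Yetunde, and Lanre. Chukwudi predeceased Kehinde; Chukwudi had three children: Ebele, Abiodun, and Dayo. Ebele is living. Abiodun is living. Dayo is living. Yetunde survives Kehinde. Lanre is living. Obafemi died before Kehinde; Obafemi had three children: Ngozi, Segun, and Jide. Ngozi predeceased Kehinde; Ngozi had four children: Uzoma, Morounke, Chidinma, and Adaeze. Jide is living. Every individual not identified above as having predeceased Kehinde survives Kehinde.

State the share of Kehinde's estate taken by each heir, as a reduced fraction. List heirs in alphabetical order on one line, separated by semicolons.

Abiodun 1/135; Adaeze 1/180; Bankole 2/3; Chidinma 1/180; Dayo 1/135; Ebele 1/135; Folake 1/15; Gbenga 1/15; Jide 1/45; Lanre 1/45; Morounke 1/180; Ronke 1/15; Segun 1/45; Uzoma 1/180; Yetunde 1/45

Bankole, as surviving spouse, takes 2/3.
The remaining 1/3 passes to Kehinde's descendants per stirpes.
The 1/3 is divided into 5 equal shares of 1/15 among Ifeoma, Gbenga, Obafemi, Ronke, Folake.
Ifeoma predeceased; the 1/15 allotted to Ifeoma's branch passes to Ifeoma's issue by representation.
The 1/15 is divided into 3 equal shares of 1/45 among Chukwudi, Yetunde, Lanre.
Chukwudi predeceased; the 1/45 allotted to Chukwudi's branch passes to Chukwudi's issue by representation.
The 1/45 is divided into 3 equal shares of 1/135 among Ebele, Abiodun, Dayo.
Ebele is living and takes 1/135.
Abiodun is living and takes 1/135.
Dayo is living and takes 1/135.
Yetunde is living and takes 1/45.
Lanre is living and takes 1/45.
Gbenga is living and takes 1/15.
Obafemi predeceased; the 1/15 allotted to Obafemi's branch passes to Obafemi's issue by representation.
The 1/15 is divided into 3 equal shares of 1/45 among Ngozi, Segun, Jide.
Ngozi predeceased; the 1/45 allotted to Ngozi's branch passes to Ngozi's issue by representation.
The 1/45 is divided into 4 equal shares of 1/180 among Uzoma, Morounke, Chidinma, Adaeze.
Uzoma is living and takes 1/180.
Morounke is living and takes 1/180.
Chidinma is living and takes 1/180.
Adaeze is living and takes 1/180.
Segun is living and takes 1/45.
Jide is living and takes 1/45.
Ronke is living and takes 1/15.
Folake is living and takes 1/15.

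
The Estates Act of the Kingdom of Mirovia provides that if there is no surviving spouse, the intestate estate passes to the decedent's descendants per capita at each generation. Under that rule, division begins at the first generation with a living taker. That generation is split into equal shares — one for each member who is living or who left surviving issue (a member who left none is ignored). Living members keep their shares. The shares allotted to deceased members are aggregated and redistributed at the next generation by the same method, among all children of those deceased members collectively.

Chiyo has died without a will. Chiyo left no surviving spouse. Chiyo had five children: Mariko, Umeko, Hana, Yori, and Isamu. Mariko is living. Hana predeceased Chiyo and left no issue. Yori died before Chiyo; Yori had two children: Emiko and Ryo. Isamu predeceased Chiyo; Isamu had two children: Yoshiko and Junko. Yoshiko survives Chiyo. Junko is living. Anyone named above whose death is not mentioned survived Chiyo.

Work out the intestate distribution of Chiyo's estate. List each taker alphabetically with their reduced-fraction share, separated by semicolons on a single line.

Emiko 1/8; Junko 1/8; Mariko 1/4; Ryo 1/8; Umeko 1/4; Yoshiko 1/8

There is no surviving spouse, so the entire estate passes to Chiyo's descendants per capita at each generation.
At generation 1 (Mariko, Umeko, Yori, Isamu) there are 4 shares of (1)/4 = 1/4 each.
Living: Mariko and Umeko — each takes 1/4.
Deceased: Yori and Isamu. Their combined 1/2 is pooled and carried to generation 2.
At generation 2 (Emiko, Ryo, Yoshiko, Junko) there are 4 shares of (1/2)/4 = 1/8 each.
Living: Emiko, Ryo, Yoshiko, and Junko — each takes 1/8.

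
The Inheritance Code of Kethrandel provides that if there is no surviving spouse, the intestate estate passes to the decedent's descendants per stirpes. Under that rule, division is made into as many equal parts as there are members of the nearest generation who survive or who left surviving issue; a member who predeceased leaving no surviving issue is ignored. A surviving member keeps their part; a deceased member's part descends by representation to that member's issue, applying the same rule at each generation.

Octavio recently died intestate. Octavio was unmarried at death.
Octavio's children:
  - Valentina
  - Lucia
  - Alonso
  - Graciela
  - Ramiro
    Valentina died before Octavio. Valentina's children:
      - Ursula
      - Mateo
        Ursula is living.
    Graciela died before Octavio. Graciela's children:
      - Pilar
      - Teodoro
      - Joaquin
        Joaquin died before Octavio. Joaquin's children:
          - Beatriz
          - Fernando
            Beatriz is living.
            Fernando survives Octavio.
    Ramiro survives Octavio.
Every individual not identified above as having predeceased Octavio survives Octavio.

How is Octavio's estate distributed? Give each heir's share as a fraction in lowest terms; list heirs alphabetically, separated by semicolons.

There is no surviving spouse, so the entire estate passes to Octavio's descendants per stirpes.
The estate is divided into 5 equal shares of 1/5 among Valentina, Lucia, Alonso, Graciela, Ramiro.
Valentina predeceased; the 1/5 allotted to Valentina's branch passes to Valentina's issue by representation.
The 1/5 is divided into 2 equal shares of 1/10 among Ursula, Mateo.
Ursula is living and takes 1/10.
Mateo is living and takes 1/10.
Lucia is living and takes 1/5.
Alonso is living and takes 1/5.
Graciela predeceased; the 1/5 allotted to Graciela's branch passes to Graciela's issue by representation.
The 1/5 is divided into 3 equal shares of 1/15 among Pilar, Teodoro, Joaquin.
Pilar is living and takes 1/15.
Teodoro is living and takes 1/15.
Joaquin predeceased; the 1/15 allotted to Joaquin's branch passes to Joaquin's issue by representation.
The 1/15 is divided into 2 equal shares of 1/30 among Beatriz, Fernando.
Beatriz is living and takes 1/30.
Fernando is living and takes 1/30.
Ramiro is living and takes 1/5.

Alonso 1/5; Beatriz 1/30; Fernando 1/30; Lucia 1/5; Mateo 1/10; Pilar 1/15; Ramiro 1/5; Teodoro 1/15; Ursula 1/10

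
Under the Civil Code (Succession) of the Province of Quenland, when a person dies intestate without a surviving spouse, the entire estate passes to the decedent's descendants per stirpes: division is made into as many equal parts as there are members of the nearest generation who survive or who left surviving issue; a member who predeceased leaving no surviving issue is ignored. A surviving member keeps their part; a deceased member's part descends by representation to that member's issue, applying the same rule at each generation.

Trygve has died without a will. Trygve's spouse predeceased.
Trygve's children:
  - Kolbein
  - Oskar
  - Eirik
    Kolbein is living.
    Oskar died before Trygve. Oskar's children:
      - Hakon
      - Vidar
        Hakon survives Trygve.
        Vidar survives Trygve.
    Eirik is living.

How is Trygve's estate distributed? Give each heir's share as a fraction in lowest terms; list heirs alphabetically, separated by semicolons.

There is no surviving spouse, so the entire estate passes to Trygve's descendants per stirpes.
The estate is divided into 3 equal shares of 1/3 among Kolbein, Oskar, Eirik.
Kolbein is living and takes 1/3.
Oskar predeceased; the 1/3 allotted to Oskar's branch passes to Oskar's issue by representation.
The 1/3 is divided into 2 equal shares of 1/6 among Hakon, Vidar.
Hakon is living and takes 1/6.
Vidar is living and takes 1/6.
Eirik is living and takes 1/3.

Eirik 1/3; Hakon 1/6; Kolbein 1/3; Vidar 1/6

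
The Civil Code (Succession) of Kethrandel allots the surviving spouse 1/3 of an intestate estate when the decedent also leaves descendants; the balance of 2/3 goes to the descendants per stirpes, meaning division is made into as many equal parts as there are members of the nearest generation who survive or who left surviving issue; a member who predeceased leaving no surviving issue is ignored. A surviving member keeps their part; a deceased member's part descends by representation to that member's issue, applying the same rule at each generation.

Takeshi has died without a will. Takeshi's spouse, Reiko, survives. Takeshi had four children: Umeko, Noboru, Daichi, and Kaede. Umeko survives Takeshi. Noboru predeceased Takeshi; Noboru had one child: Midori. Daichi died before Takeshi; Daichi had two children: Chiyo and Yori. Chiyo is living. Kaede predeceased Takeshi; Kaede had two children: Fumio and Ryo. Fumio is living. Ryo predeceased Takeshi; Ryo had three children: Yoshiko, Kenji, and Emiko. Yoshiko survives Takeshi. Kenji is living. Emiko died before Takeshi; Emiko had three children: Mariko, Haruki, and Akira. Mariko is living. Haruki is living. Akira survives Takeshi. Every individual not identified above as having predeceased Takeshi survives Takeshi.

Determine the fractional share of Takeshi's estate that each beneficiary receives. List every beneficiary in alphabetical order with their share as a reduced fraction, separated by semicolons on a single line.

Reiko, as surviving spouse, takes 1/3.
The remaining 2/3 passes to Takeshi's descendants per stirpes.
The 2/3 is divided into 4 equal shares of 1/6 among Umeko, Noboru, Daichi, Kaede.
Umeko is living and takes 1/6.
Noboru predeceased; the 1/6 allotted to Noboru's branch passes to Noboru's issue by representation.
Midori is the sole taker at this level and receives the full 1/6.
Daichi predeceased; the 1/6 allotted to Daichi's branch passes to Daichi's issue by representation.
The 1/6 is divided into 2 equal shares of 1/12 among Chiyo, Yori.
Chiyo is living and takes 1/12.
Yori is living and takes 1/12.
Kaede predeceased; the 1/6 allotted to Kaede's branch passes to Kaede's issue by representation.
The 1/6 is divided into 2 equal shares of 1/12 among Fumio, Ryo.
Fumio is living and takes 1/12.
Ryo predeceased; the 1/12 allotted to Ryo's branch passes to Ryo's issue by representation.
The 1/12 is divided into 3 equal shares of 1/36 among Yoshiko, Kenji, Emiko.
Yoshiko is living and takes 1/36.
Kenji is living and takes 1/36.
Emiko predeceased; the 1/36 allotted to Emiko's branch passes to Emiko's issue by representation.
The 1/36 is divided into 3 equal shares of 1/108 among Mariko, Haruki, Akira.
Mariko is living and takes 1/108.
Haruki is living and takes 1/108.
Akira is living and takes 1/108.

Akira 1/108; Chiyo 1/12; Fumio 1/12; Haruki 1/108; Kenji 1/36; Mariko 1/108; Midori 1/6; Reiko 1/3; Umeko 1/6; Yori 1/12; Yoshiko 1/36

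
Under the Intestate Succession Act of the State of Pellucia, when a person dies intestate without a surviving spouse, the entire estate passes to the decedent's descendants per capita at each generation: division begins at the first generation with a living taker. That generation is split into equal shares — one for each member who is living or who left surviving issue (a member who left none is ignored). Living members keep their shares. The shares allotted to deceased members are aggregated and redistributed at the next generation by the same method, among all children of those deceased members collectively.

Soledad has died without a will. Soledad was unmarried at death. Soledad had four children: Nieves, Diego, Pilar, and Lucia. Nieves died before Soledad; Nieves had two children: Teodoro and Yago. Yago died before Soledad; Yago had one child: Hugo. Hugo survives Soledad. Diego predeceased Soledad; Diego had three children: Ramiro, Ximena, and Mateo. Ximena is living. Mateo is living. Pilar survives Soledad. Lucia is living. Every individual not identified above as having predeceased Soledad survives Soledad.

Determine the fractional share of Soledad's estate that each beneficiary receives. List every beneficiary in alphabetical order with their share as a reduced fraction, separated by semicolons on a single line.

Hugo 1/10; Lucia 1/4; Mateo 1/10; Pilar 1/4; Ramiro 1/10; Teodoro 1/10; Ximena 1/10

There is no surviving spouse, so the entire estate passes to Soledad's descendants per capita at each generation.
At generation 1 (Nieves, Diego, Pilar, Lucia) there are 4 shares of (1)/4 = 1/4 each.
Living: Pilar and Lucia — each takes 1/4.
Deceased: Nieves and Diego. Their combined 1/2 is pooled and carried to generation 2.
At generation 2 (Teodoro, Yago, Ramiro, Ximena, Mateo) there are 5 shares of (1/2)/5 = 1/10 each.
Living: Teodoro, Ramiro, Ximena, and Mateo — each takes 1/10.
Deceased: Yago. That 1/10 share is carried to generation 3.
At generation 3 (Hugo) there are 1 shares of (1/10)/1 = 1/10 each.
Living: Hugo — each takes 1/10.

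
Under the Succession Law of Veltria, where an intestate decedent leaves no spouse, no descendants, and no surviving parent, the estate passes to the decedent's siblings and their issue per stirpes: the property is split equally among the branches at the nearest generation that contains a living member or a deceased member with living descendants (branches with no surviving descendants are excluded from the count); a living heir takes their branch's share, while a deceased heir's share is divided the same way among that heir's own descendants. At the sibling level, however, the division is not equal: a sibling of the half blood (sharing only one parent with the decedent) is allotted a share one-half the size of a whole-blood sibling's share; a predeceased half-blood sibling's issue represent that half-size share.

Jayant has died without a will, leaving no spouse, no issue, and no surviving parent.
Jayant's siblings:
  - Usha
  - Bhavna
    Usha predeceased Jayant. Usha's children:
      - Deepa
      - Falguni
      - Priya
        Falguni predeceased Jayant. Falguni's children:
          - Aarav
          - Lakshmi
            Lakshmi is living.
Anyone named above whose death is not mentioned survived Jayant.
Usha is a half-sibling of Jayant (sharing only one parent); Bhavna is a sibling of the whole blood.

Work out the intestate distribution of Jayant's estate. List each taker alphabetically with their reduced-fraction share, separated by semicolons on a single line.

Aarav 1/18; Bhavna 2/3; Deepa 1/9; Lakshmi 1/18; Priya 1/9

No spouse, descendants, or parent survives, so the estate passes to Jayant's siblings per stirpes.
Half-blood siblings count for one-half the weight of whole-blood siblings at the initial division.
Dividing 1 in proportion to weights (total weight 3/2): Usha (weight 1/2) → 1/3; Bhavna (weight 1) → 2/3.
Usha predeceased; the 1/3 allotted to Usha's branch passes to Usha's issue by representation.
The 1/3 is divided into 3 equal shares of 1/9 among Deepa, Falguni, Priya.
Deepa is living and takes 1/9.
Falguni predeceased; the 1/9 allotted to Falguni's branch passes to Falguni's issue by representation.
The 1/9 is divided into 2 equal shares of 1/18 among Aarav, Lakshmi.
Aarav is living and takes 1/18.
Lakshmi is living and takes 1/18.
Priya is living and takes 1/9.
Bhavna is living and takes 2/3.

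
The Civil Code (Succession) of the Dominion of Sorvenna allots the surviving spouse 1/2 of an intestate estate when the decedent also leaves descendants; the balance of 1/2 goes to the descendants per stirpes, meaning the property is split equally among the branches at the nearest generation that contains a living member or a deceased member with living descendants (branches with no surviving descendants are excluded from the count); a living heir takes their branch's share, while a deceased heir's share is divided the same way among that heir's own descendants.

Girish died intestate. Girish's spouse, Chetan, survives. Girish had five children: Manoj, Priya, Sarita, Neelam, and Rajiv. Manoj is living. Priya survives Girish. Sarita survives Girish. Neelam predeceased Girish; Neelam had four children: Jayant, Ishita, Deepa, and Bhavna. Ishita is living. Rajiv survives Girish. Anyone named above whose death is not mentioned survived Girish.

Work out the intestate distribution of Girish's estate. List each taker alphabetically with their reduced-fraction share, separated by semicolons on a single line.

Chetan, as surviving spouse, takes 1/2.
The remaining 1/2 passes to Girish's descendants per stirpes.
The 1/2 is divided into 5 equal shares of 1/10 among Manoj, Priya, Sarita, Neelam, Rajiv.
Manoj is living and takes 1/10.
Priya is living and takes 1/10.
Sarita is living and takes 1/10.
Neelam predeceased; the 1/10 allotted to Neelam's branch passes to Neelam's issue by representation.
The 1/10 is divided into 4 equal shares of 1/40 among Jayant, Ishita, Deepa, Bhavna.
Jayant is living and takes 1/40.
Ishita is living and takes 1/40.
Deepa is living and takes 1/40.
Bhavna is living and takes 1/40.
Rajiv is living and takes 1/10.

Bhavna 1/40; Chetan 1/2; Deepa 1/40; Ishita 1/40; Jayant 1/40; Manoj 1/10; Priya 1/10; Rajiv 1/10; Sarita 1/10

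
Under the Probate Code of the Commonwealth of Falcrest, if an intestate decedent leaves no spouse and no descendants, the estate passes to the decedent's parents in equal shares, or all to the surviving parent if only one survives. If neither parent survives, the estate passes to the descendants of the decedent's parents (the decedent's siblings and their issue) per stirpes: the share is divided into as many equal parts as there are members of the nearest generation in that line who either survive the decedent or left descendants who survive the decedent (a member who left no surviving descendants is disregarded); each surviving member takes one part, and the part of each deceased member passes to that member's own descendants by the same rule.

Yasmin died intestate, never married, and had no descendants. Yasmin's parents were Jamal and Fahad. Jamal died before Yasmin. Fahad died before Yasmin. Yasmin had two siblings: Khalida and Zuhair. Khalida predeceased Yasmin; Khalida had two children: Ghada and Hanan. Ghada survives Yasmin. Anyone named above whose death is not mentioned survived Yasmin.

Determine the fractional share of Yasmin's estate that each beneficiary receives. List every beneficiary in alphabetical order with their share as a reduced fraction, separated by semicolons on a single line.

Ghada 1/4; Hanan 1/4; Zuhair 1/2

Neither parent survives and there are no descendants, so the estate passes to Yasmin's siblings and their issue per stirpes.
The estate is divided into 2 equal shares of 1/2 among Khalida, Zuhair.
Khalida predeceased; the 1/2 allotted to Khalida's branch passes to Khalida's issue by representation.
The 1/2 is divided into 2 equal shares of 1/4 among Ghada, Hanan.
Ghada is living and takes 1/4.
Hanan is living and takes 1/4.
Zuhair is living and takes 1/2.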